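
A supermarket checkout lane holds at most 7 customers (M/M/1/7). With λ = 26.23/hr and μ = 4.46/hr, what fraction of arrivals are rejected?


ρ = λ/μ = 26.23/4.46 = 5.8812
P_K = (1−ρ)ρ^K/(1−ρ^(K+1)) = (-4.8812·243357.100975)/(1 − 1431223.488472)
= -1187866.387496/-1431222.488472 = 0.829966

Final: 0.829966


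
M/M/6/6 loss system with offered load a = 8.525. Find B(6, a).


B(c,a) = (a^c/c!) / Σ_{k=0}^{c} a^k/k!
a^6/6! = 533.130869
Σ terms (k=0..6): 1.00000 + 8.52500 + 36.33781 + 103.25995 + 220.07277 + 375.22407 + 533.13087 = 1277.550474
B = 533.130869/1277.550474 = 0.417307

Final: 0.417307


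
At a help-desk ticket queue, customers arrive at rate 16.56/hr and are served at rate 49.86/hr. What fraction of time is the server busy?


ρ = λ/μ = 16.56/49.86 = 0.3321

Final: 0.3321


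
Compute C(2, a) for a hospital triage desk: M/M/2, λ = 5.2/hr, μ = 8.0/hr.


a = λ/μ = 0.6500; ρ = a/2 = 0.3250
P₀ = 0.509434 (from M/M/c formula)
C(c,a) = [a^c/(c!(1−ρ))]·P₀ = [0.42250/(2·0.6750)]·0.509434
= 0.31296·0.509434 = 0.159434

Final: 0.159434


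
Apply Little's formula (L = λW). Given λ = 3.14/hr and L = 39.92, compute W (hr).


W = L/λ = 39.92/3.14 = 12.7134 hr

Final: 12.7134 hr


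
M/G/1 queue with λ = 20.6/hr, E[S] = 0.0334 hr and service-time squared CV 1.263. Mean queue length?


ρ = λ·E[S] = 20.6·0.0334 = 0.6880
Lq = ρ²(1+C_s²)/(2(1−ρ)) = 0.4734·(1+1.263)/(2·0.3120)
= 0.4734·2.2630/0.6239 = 1.71705

Final: 1.71705


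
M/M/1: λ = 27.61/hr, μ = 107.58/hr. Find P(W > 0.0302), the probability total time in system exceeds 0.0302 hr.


W ~ Exponential(μ−λ) for M/M/1.
μ − λ = 107.58 − 27.61 = 79.9700
P(W > t) = e^{−(μ−λ)t} = e^{−2.4151} = 0.089359

Final: 0.089359


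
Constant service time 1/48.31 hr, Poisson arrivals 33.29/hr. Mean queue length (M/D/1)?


ρ = 33.29/48.31 = 0.6891
M/D/1: Lq = ρ²/(2(1−ρ)) = 0.4748/(2·0.3109) = 0.76364

Final: 0.76364


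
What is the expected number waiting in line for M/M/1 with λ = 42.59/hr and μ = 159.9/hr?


ρ = 42.59/159.9 = 0.2664
Lq = ρ²/(1−ρ) = 0.07094/0.7336 = 0.09670

Final: 0.09670


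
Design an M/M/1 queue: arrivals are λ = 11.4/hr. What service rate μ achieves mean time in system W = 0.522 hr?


W = 1/(μ−λ) ⇒ μ − λ = 1/W = 1/0.522 = 1.9157
μ = λ + 1/W = 11.4 + 1.9157 = 13.3157 per hr

Final: 13.3157 /hr


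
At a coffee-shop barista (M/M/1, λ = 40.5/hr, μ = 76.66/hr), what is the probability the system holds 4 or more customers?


ρ = 40.5/76.66 = 0.5283
P(N ≥ n) = ρ^n = 0.5283^4 = 0.077901

Final: 0.077901


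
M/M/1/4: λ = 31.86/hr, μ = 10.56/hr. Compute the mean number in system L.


ρ = 31.86/10.56 = 3.0170
L = ρ[1 − (K+1)ρ^K + Kρ^(K+1)] / [(1−ρ)(1−ρ^(K+1))]
Numerator: 3.0170·(1 − 5·82.856658 + 4·249.982304) = 1769.937421
Denominator: (-2.0170)·(-248.982304) = 502.208624
L = 1769.937421/502.208624 = 3.5243

Final: 3.5243


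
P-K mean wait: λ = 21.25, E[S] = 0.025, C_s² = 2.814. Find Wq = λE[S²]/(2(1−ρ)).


ρ = λ·E[S] = 21.25·0.025 = 0.5312
E[S²] = E[S]²(1+C_s²) = 0.025²·(1+2.814) = 0.002384
Wq = λ·E[S²]/(2(1−ρ)) = 21.25·0.002384/(2·0.4688) = 0.05403 hr

Final: 0.05403 hr


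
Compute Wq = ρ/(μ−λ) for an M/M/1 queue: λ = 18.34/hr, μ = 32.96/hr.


ρ = 18.34/32.96 = 0.5564
Wq = ρ/(μ−λ) = 0.5564/(32.96 − 18.34) = 0.5564/14.62 = 0.03806 hr

Final: 0.03806 hr


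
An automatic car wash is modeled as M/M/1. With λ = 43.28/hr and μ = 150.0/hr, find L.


ρ = λ/μ = 43.28/150.0 = 0.2885
L = ρ/(1−ρ) = 0.2885/(1 − 0.2885) = 0.2885/0.7115 = 0.4055

Final: 0.4055


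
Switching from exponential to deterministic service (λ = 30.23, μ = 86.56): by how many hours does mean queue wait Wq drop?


ρ = 30.23/86.56 = 0.3492
Wq(M/M/1) = ρ/(μ−λ) = 0.3492/56.33 = 0.006200 hr
Wq(M/D/1) = ρ/(2(μ−λ)) = 0.003100 hr
Savings = 0.006200 − 0.003100 = 0.003100 hr

Final: 0.003100 hr


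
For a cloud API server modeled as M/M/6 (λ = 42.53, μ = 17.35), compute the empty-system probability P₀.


a = λ/μ = 42.53/17.35 = 2.4513; ρ = a/c = 0.4085
Σ_{k=0}^{5} a^k/k! (terms k=0..5) = 1.00000 + 2.45130 + 3.00443 + 2.45492 + 1.50443 + 0.73756 = 11.15263
Tail: a^6/(6!(1−ρ)) = 216.95788/(720·0.5915) = 0.50948
P₀ = 1/(11.15263 + 0.50948) = 1/11.66211 = 0.085748

Final: 0.085748


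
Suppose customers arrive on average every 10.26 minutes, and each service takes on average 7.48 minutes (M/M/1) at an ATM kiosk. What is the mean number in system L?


λ = 60/10.26 = 5.8480 /hr
μ = 60/7.48 = 8.0214 /hr
ρ = λ/μ = 5.8480/8.0214 = 0.7290
L = ρ/(1−ρ) = 0.7290/0.2710 = 2.6906

Final: 2.6906


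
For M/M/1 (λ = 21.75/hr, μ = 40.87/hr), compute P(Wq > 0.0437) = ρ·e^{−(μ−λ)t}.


ρ = 21.75/40.87 = 0.5322
P(Wq > t) = ρ·e^{−(μ−λ)t} = 0.5322·e^{−0.8355}
= 0.5322·0.433639 = 0.230772

Final: 0.230772


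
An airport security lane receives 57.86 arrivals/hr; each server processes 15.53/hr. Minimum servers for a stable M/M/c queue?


Stability requires cμ > λ ⇔ c > λ/μ.
λ/μ = 57.86/15.53 = 3.7257
Minimum integer c = ⌊3.7257⌋ + 1 = 4
Check: 4·15.53 = 62.12 > 57.86, while 3·15.53 = 46.59 ≤ 57.86

Final: 4 servers


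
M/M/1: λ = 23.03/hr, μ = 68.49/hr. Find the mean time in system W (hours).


W = 1/(μ−λ) = 1/(68.49 − 23.03) = 1/45.46 = 0.02200 hr

Final: 0.02200 hr


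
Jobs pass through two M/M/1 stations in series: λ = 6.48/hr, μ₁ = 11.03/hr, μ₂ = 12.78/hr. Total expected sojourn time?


Each node sees arrival rate λ = 6.48/hr (tandem ⇒ throughput preserved).
W₁ = 1/(μ₁−λ) = 1/(11.03−6.48) = 0.21978 hr
W₂ = 1/(μ₂−λ) = 1/(12.78−6.48) = 0.15873 hr
W_total = W₁ + W₂ = 0.21978 + 0.15873 = 0.37851 hr

Final: 0.37851 hr


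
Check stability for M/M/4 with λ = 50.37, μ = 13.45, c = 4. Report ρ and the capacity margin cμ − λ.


Total capacity cμ = 4·13.45 = 53.80/hr
ρ = λ/(cμ) = 50.37/53.80 = 0.9362
Stable ⇔ ρ < 1: YES
Spare capacity = cμ − λ = 53.80 − 50.37 = 3.43/hr

Final: ρ = 0.9362; stable; margin = 3.43/hr


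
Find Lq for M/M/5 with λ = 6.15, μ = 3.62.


a = λ/μ = 1.6989; ρ = a/5 = 0.3398
P₀ = 0.182316
Lq = P₀·a^c·ρ / (c!·(1−ρ)²) = 0.182316·14.15249·0.3398/(120·0.43589)
= 0.01676

Final: 0.01676


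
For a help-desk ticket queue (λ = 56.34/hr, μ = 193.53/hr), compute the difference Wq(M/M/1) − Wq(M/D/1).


ρ = 56.34/193.53 = 0.2911
Wq(M/M/1) = ρ/(μ−λ) = 0.2911/137.19 = 0.002122 hr
Wq(M/D/1) = ρ/(2(μ−λ)) = 0.001061 hr
Savings = 0.002122 − 0.001061 = 0.001061 hr

Final: 0.001061 hr


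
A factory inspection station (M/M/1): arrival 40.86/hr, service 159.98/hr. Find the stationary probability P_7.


ρ = 40.86/159.98 = 0.2554
P_n = (1−ρ)·ρ^n = (1 − 0.2554)·0.2554^7 = 0.7446·0.00007090 = 0.00005279

Final: 0.00005279


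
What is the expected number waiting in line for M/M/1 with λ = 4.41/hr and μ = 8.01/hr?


ρ = 4.41/8.01 = 0.5506
Lq = ρ²/(1−ρ) = 0.3031/0.4494 = 0.6744

Final: 0.6744


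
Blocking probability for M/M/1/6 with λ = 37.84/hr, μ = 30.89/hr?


ρ = λ/μ = 37.84/30.89 = 1.2250
P_K = (1−ρ)ρ^K/(1−ρ^(K+1)) = (-0.2250·3.379087)/(1 − 4.139354)
= -0.760267/-3.139354 = 0.242173

Final: 0.242173


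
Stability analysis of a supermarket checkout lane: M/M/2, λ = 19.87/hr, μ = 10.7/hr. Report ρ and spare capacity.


Total capacity cμ = 2·10.7 = 21.40/hr
ρ = λ/(cμ) = 19.87/21.40 = 0.9285
Stable ⇔ ρ < 1: YES
Spare capacity = cμ − λ = 21.40 − 19.87 = 1.53/hr

Final: ρ = 0.9285; stable; margin = 1.53/hr


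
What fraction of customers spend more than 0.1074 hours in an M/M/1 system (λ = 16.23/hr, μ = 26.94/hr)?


W ~ Exponential(μ−λ) for M/M/1.
μ − λ = 26.94 − 16.23 = 10.7100
P(W > t) = e^{−(μ−λ)t} = e^{−1.1503} = 0.316556

Final: 0.316556


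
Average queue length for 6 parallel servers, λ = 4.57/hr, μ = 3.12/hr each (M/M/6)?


a = λ/μ = 1.4647; ρ = a/6 = 0.2441
P₀ = 0.231087
Lq = P₀·a^c·ρ / (c!·(1−ρ)²) = 0.231087·9.87574·0.2441/(720·0.57135)
= 0.001354

Final: 0.001354


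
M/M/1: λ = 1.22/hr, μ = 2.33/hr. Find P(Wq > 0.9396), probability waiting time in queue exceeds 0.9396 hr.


ρ = 1.22/2.33 = 0.5236
P(Wq > t) = ρ·e^{−(μ−λ)t} = 0.5236·e^{−1.0430}
= 0.5236·0.352411 = 0.184524

Final: 0.184524


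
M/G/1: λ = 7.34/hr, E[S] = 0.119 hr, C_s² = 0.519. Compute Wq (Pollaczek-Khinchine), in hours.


ρ = λ·E[S] = 7.34·0.119 = 0.8735
E[S²] = E[S]²(1+C_s²) = 0.119²·(1+0.519) = 0.021511
Wq = λ·E[S²]/(2(1−ρ)) = 7.34·0.021511/(2·0.1265) = 0.62386 hr

Final: 0.62386 hr


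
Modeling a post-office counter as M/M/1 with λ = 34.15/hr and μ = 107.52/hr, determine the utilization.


ρ = λ/μ = 34.15/107.52 = 0.3176

Final: 0.3176


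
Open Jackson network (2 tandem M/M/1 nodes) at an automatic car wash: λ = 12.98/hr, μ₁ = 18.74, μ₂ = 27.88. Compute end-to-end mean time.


Each node sees arrival rate λ = 12.98/hr (tandem ⇒ throughput preserved).
W₁ = 1/(μ₁−λ) = 1/(18.74−12.98) = 0.17361 hr
W₂ = 1/(μ₂−λ) = 1/(27.88−12.98) = 0.06711 hr
W_total = W₁ + W₂ = 0.17361 + 0.06711 = 0.24073 hr

Final: 0.24073 hr


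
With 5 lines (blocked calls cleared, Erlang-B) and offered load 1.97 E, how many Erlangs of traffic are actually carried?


B(5,1.97) = 0.035025 (Erlang-B)
Carried load = a(1 − B) = 1.97·(1 − 0.035025) = 1.97·0.964975 = 1.9010 E

Final: 1.9010 Erlangs


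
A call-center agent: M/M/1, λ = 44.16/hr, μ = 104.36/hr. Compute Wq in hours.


ρ = 44.16/104.36 = 0.4232
Wq = ρ/(μ−λ) = 0.4232/(104.36 − 44.16) = 0.4232/60.20 = 0.007029 hr

Final: 0.007029 hr


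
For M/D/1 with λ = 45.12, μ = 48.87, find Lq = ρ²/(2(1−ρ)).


ρ = 45.12/48.87 = 0.9233
M/D/1: Lq = ρ²/(2(1−ρ)) = 0.8524/(2·0.07673) = 5.55437

Final: 5.55437


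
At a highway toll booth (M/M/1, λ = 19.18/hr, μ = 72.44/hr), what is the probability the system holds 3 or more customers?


ρ = 19.18/72.44 = 0.2648
P(N ≥ n) = ρ^n = 0.2648^3 = 0.018561

Final: 0.018561


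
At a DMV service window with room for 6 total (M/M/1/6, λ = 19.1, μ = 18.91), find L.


ρ = 19.1/18.91 = 1.0100
L = ρ[1 − (K+1)ρ^K + Kρ^(K+1)] / [(1−ρ)(1−ρ^(K+1))]
Numerator: 1.0100·(1 − 7·1.061820 + 6·1.072489) = 0.002214
Denominator: (-0.01005)·(-0.072489) = 0.0007283
L = 0.002214/0.0007283 = 3.0400

Final: 3.0400


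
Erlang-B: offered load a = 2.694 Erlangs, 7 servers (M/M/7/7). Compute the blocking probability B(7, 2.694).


B(c,a) = (a^c/c!) / Σ_{k=0}^{c} a^k/k!
a^7/7! = 0.204340
Σ terms (k=0..7): 1.00000 + 2.69400 + 3.62882 + 3.25868 + 2.19472 + 1.18252 + 0.53095 + 0.20434 = 14.694021
B = 0.204340/14.694021 = 0.013906

Final: 0.013906


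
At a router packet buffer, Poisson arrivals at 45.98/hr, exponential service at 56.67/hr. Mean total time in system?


W = 1/(μ−λ) = 1/(56.67 − 45.98) = 1/10.69 = 0.09355 hr

Final: 0.09355 hr


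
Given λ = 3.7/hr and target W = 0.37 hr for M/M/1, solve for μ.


W = 1/(μ−λ) ⇒ μ − λ = 1/W = 1/0.37 = 2.7027
μ = λ + 1/W = 3.7 + 2.7027 = 6.4027 per hr

Final: 6.4027 /hr


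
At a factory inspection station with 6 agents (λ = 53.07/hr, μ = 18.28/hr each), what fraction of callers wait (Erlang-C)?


a = λ/μ = 2.9032; ρ = a/6 = 0.4839
P₀ = 0.054097 (from M/M/c formula)
C(c,a) = [a^c/(c!(1−ρ))]·P₀ = [598.73877/(720·0.5161)]·0.054097
= 1.61116·0.054097 = 0.087159

Final: 0.087159


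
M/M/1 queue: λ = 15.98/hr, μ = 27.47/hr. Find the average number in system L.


ρ = λ/μ = 15.98/27.47 = 0.5817
L = ρ/(1−ρ) = 0.5817/(1 − 0.5817) = 0.5817/0.4183 = 1.3908

Final: 1.3908


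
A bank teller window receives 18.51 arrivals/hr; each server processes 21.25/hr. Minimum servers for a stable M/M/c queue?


Stability requires cμ > λ ⇔ c > λ/μ.
λ/μ = 18.51/21.25 = 0.8711
Minimum integer c = ⌊0.8711⌋ + 1 = 1
Check: 1·21.25 = 21.25 > 18.51, while 0·21.25 = 0.00 ≤ 18.51

Final: 1 servers


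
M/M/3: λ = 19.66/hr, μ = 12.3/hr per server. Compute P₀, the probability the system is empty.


a = λ/μ = 19.66/12.3 = 1.5984; ρ = a/c = 0.5328
Σ_{k=0}^{2} a^k/k! (terms k=0..2) = 1.00000 + 1.59837 + 1.27740 = 3.87577
Tail: a^3/(3!(1−ρ)) = 4.08352/(6·0.4672) = 1.45671
P₀ = 1/(3.87577 + 1.45671) = 1/5.33248 = 0.187530

Final: 0.187530


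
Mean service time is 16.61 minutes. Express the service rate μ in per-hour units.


μ = 1/(service time) in consistent units.
1 hour = 60 min, so μ = 60/16.61 = 3.6123 per hour

Final: 3.6123 /hr


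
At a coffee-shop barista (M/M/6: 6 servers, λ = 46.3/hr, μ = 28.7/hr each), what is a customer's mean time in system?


a = 1.6132; ρ = 0.2689; P₀ = 0.199162
Lq = P₀·a^c·ρ/(c!(1−ρ)²) = 0.002453
Wq = Lq/λ = 0.002453/46.3 = 0.00005297 hr
W = Wq + 1/μ = 0.00005297 + 0.03484 = 0.03490 hr

Final: 0.03490 hr


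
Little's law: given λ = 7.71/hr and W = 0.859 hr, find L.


L = λW = 7.71·0.859 = 6.6229

Final: 6.6229


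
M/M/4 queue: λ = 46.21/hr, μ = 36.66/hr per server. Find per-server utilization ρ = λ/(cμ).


ρ = λ/(cμ) = 46.21/(4·36.66) = 46.21/146.64 = 0.3151

Final: 0.3151


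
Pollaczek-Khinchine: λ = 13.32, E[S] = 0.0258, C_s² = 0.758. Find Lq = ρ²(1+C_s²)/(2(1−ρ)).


ρ = λ·E[S] = 13.32·0.0258 = 0.3437
Lq = ρ²(1+C_s²)/(2(1−ρ)) = 0.1181·(1+0.758)/(2·0.6563)
= 0.1181·1.7580/1.3127 = 0.15816

Final: 0.15816


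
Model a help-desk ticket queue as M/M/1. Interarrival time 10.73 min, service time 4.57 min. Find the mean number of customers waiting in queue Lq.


λ = 60/10.73 = 5.5918 /hr
μ = 60/4.57 = 13.1291 /hr
ρ = λ/μ = 5.5918/13.1291 = 0.4259
Lq = ρ²/(1−ρ) = 0.1814/0.5741 = 0.3160

Final: 0.3160


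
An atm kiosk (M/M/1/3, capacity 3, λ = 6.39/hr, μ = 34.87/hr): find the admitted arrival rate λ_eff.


ρ = 0.1833; P_K = (1−ρ)ρ^3/(1−ρ^4) = 0.005032
λ_eff = λ(1 − P_K) = 6.39·(1 − 0.005032) = 6.39·0.994968 = 6.3578 /hr

Final: 6.3578 /hr


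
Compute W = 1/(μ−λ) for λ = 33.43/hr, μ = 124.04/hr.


W = 1/(μ−λ) = 1/(124.04 − 33.43) = 1/90.61 = 0.01104 hr

Final: 0.01104 hr


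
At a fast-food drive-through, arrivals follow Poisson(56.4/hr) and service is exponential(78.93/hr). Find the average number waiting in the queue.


ρ = 56.4/78.93 = 0.7146
Lq = ρ²/(1−ρ) = 0.5106/0.2854 = 1.7888

Final: 1.7888


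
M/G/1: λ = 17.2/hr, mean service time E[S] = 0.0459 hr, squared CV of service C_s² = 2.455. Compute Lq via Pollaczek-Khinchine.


ρ = λ·E[S] = 17.2·0.0459 = 0.7895
Lq = ρ²(1+C_s²)/(2(1−ρ)) = 0.6233·(1+2.455)/(2·0.2105)
= 0.6233·3.4550/0.4210 = 5.11454

Final: 5.11454


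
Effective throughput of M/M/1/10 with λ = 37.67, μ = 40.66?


ρ = 0.9265; P_K = (1−ρ)ρ^10/(1−ρ^11) = 0.060277
λ_eff = λ(1 − P_K) = 37.67·(1 − 0.060277) = 37.67·0.939723 = 35.3994 /hr

Final: 35.3994 /hr


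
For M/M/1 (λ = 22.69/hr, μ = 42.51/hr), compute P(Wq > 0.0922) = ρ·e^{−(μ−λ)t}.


ρ = 22.69/42.51 = 0.5338
P(Wq > t) = ρ·e^{−(μ−λ)t} = 0.5338·e^{−1.8274}
= 0.5338·0.160831 = 0.085844

Final: 0.085844


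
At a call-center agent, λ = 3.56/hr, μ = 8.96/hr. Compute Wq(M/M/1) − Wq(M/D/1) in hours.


ρ = 3.56/8.96 = 0.3973
Wq(M/M/1) = ρ/(μ−λ) = 0.3973/5.40 = 0.07358 hr
Wq(M/D/1) = ρ/(2(μ−λ)) = 0.03679 hr
Savings = 0.07358 − 0.03679 = 0.03679 hr

Final: 0.03679 hr


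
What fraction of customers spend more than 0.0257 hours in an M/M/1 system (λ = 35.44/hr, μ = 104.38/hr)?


W ~ Exponential(μ−λ) for M/M/1.
μ − λ = 104.38 − 35.44 = 68.9400
P(W > t) = e^{−(μ−λ)t} = e^{−1.7718} = 0.170034

Final: 0.170034


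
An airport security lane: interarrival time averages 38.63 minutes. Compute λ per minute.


λ = 1/(interarrival time) in consistent units.
1 minute = 1 min, so λ = 1/38.63 = 0.02589 per minute

Final: 0.02589 /min


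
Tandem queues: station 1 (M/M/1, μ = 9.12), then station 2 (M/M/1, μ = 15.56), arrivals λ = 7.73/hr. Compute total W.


Each node sees arrival rate λ = 7.73/hr (tandem ⇒ throughput preserved).
W₁ = 1/(μ₁−λ) = 1/(9.12−7.73) = 0.71942 hr
W₂ = 1/(μ₂−λ) = 1/(15.56−7.73) = 0.12771 hr
W_total = W₁ + W₂ = 0.71942 + 0.12771 = 0.84714 hr

Final: 0.84714 hr


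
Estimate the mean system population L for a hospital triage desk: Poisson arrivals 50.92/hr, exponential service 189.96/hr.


ρ = λ/μ = 50.92/189.96 = 0.2681
L = ρ/(1−ρ) = 0.2681/(1 − 0.2681) = 0.2681/0.7319 = 0.3662

Final: 0.3662


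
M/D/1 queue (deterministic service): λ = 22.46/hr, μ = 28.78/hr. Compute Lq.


ρ = 22.46/28.78 = 0.7804
M/D/1: Lq = ρ²/(2(1−ρ)) = 0.6090/(2·0.2196) = 1.38670

Final: 1.38670


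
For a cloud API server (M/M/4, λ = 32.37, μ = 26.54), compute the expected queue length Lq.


a = λ/μ = 1.2197; ρ = a/4 = 0.3049
P₀ = 0.294246
Lq = P₀·a^c·ρ / (c!·(1−ρ)²) = 0.294246·2.21293·0.3049/(24·0.48314)
= 0.01712

Final: 0.01712


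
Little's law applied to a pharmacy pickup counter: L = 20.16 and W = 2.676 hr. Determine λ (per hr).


λ = L/W = 20.16/2.676 = 7.5336 /hr

Final: 7.5336 /hr


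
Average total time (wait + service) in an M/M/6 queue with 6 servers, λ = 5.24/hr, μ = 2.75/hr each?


a = 1.9055; ρ = 0.3176; P₀ = 0.148591
Lq = P₀·a^c·ρ/(c!(1−ρ)²) = 0.006736
Wq = Lq/λ = 0.006736/5.24 = 0.001285 hr
W = Wq + 1/μ = 0.001285 + 0.36364 = 0.36492 hr

Final: 0.36492 hr


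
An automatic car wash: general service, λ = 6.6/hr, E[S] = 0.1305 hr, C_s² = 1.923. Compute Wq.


ρ = λ·E[S] = 6.6·0.1305 = 0.8613
E[S²] = E[S]²(1+C_s²) = 0.1305²·(1+1.923) = 0.049779
Wq = λ·E[S²]/(2(1−ρ)) = 6.6·0.049779/(2·0.1387) = 1.18437 hr

Final: 1.18437 hr


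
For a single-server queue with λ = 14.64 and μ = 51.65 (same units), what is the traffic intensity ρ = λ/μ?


ρ = λ/μ = 14.64/51.65 = 0.2834

Final: 0.2834


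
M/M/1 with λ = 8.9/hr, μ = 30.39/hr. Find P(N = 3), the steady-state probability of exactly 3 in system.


ρ = 8.9/30.39 = 0.2929
P_n = (1−ρ)·ρ^n = (1 − 0.2929)·0.2929^3 = 0.7071·0.025118 = 0.017762

Final: 0.017762


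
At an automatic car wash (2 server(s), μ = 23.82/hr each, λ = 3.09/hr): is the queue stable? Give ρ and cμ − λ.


Total capacity cμ = 2·23.82 = 47.64/hr
ρ = λ/(cμ) = 3.09/47.64 = 0.06486
Stable ⇔ ρ < 1: YES
Spare capacity = cμ − λ = 47.64 − 3.09 = 44.55/hr

Final: ρ = 0.06486; stable; margin = 44.55/hr


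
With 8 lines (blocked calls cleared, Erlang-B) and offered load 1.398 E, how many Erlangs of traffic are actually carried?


B(8,1.398) = 0.00008941 (Erlang-B)
Carried load = a(1 − B) = 1.398·(1 − 0.00008941) = 1.398·0.999911 = 1.3979 E

Final: 1.3979 Erlangs


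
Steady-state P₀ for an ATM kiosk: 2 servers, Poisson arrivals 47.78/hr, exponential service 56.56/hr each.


a = λ/μ = 47.78/56.56 = 0.8448; ρ = a/c = 0.4224
Σ_{k=0}^{1} a^k/k! (terms k=0..1) = 1.00000 + 0.84477 = 1.84477
Tail: a^2/(2!(1−ρ)) = 0.71363/(2·0.5776) = 0.61774
P₀ = 1/(1.84477 + 0.61774) = 1/2.46250 = 0.406091

Final: 0.406091


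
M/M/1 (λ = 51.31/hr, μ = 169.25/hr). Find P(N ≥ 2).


ρ = 51.31/169.25 = 0.3032
P(N ≥ n) = ρ^n = 0.3032^2 = 0.091907

Final: 0.091907


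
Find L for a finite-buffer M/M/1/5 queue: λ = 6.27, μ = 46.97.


ρ = 6.27/46.97 = 0.1335
L = ρ[1 − (K+1)ρ^K + Kρ^(K+1)] / [(1−ρ)(1−ρ^(K+1))]
Numerator: 0.1335·(1 − 6·0.00004239 + 5·0.000005658) = 0.133459
Denominator: (0.8665)·(0.999994) = 0.866506
L = 0.133459/0.866506 = 0.1540

Final: 0.1540


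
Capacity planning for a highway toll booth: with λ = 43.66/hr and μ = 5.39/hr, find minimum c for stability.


Stability requires cμ > λ ⇔ c > λ/μ.
λ/μ = 43.66/5.39 = 8.1002
Minimum integer c = ⌊8.1002⌋ + 1 = 9
Check: 9·5.39 = 48.51 > 43.66, while 8·5.39 = 43.12 ≤ 43.66

Final: 9 servers


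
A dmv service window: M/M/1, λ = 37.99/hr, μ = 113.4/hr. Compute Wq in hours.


ρ = 37.99/113.4 = 0.3350
Wq = ρ/(μ−λ) = 0.3350/(113.4 − 37.99) = 0.3350/75.41 = 0.004442 hr

Final: 0.004442 hr


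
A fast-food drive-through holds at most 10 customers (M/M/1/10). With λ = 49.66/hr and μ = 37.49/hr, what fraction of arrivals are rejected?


ρ = λ/μ = 49.66/37.49 = 1.3246
P_K = (1−ρ)ρ^K/(1−ρ^(K+1)) = (-0.3246·16.630785)/(1 − 22.029469)
= -5.398684/-21.029469 = 0.256720

Final: 0.256720


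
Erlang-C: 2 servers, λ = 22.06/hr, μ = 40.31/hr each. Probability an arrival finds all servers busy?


a = λ/μ = 0.5473; ρ = a/2 = 0.2736
P₀ = 0.570316 (from M/M/c formula)
C(c,a) = [a^c/(c!(1−ρ))]·P₀ = [0.29949/(2·0.7264)]·0.570316
= 0.20616·0.570316 = 0.117574

Final: 0.117574


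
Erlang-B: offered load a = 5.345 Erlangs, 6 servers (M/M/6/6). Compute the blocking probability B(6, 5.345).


B(c,a) = (a^c/c!) / Σ_{k=0}^{c} a^k/k!
a^6/6! = 32.385735
Σ terms (k=0..6): 1.00000 + 5.34500 + 14.28451 + 25.45024 + 34.00788 + 36.35443 + 32.38574 = 148.827797
B = 32.385735/148.827797 = 0.217605

Final: 0.217605


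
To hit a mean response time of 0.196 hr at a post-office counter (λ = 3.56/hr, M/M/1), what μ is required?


W = 1/(μ−λ) ⇒ μ − λ = 1/W = 1/0.196 = 5.1020
μ = λ + 1/W = 3.56 + 5.1020 = 8.6620 per hr

Final: 8.6620 /hr


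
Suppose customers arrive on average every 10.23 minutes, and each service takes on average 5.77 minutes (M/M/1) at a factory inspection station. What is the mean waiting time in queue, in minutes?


λ = 60/10.23 = 5.8651 /hr
μ = 60/5.77 = 10.3986 /hr
ρ = λ/μ = 5.8651/10.3986 = 0.5640
Wq = ρ/(μ−λ) = 0.5640/(10.3986−5.8651) = 0.12441 hr
In minutes: 0.12441·60 = 7.465 min

Final: 7.465 min


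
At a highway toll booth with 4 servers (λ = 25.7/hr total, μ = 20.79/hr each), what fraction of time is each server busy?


ρ = λ/(cμ) = 25.7/(4·20.79) = 25.7/83.16 = 0.3090

Final: 0.3090


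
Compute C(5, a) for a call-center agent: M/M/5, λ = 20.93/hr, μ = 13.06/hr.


a = λ/μ = 1.6026; ρ = a/5 = 0.3205
P₀ = 0.200913 (from M/M/c formula)
C(c,a) = [a^c/(c!(1−ρ))]·P₀ = [10.57135/(120·0.6795)]·0.200913
= 0.12965·0.200913 = 0.026048

Final: 0.026048


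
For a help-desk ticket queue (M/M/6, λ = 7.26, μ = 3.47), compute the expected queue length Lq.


a = λ/μ = 2.0922; ρ = a/6 = 0.3487
P₀ = 0.123173
Lq = P₀·a^c·ρ / (c!·(1−ρ)²) = 0.123173·83.87700·0.3487/(720·0.42419)
= 0.01180

Final: 0.01180


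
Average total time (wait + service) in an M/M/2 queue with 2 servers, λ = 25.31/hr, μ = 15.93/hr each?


a = 1.5888; ρ = 0.7944; P₀ = 0.114571
Lq = P₀·a^c·ρ/(c!(1−ρ)²) = 2.71801
Wq = Lq/λ = 2.71801/25.31 = 0.10739 hr
W = Wq + 1/μ = 0.10739 + 0.06277 = 0.17016 hr

Final: 0.17016 hr


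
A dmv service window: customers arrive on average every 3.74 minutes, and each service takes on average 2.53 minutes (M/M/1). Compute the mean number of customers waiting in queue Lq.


λ = 60/3.74 = 16.0428 /hr
μ = 60/2.53 = 23.7154 /hr
ρ = λ/μ = 16.0428/23.7154 = 0.6765
Lq = ρ²/(1−ρ) = 0.4576/0.3235 = 1.4144

Final: 1.4144


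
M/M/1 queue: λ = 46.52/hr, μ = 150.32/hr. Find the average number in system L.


ρ = λ/μ = 46.52/150.32 = 0.3095
L = ρ/(1−ρ) = 0.3095/(1 − 0.3095) = 0.3095/0.6905 = 0.4482

Final: 0.4482


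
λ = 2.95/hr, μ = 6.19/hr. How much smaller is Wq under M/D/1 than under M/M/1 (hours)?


ρ = 2.95/6.19 = 0.4766
Wq(M/M/1) = ρ/(μ−λ) = 0.4766/3.24 = 0.14709 hr
Wq(M/D/1) = ρ/(2(μ−λ)) = 0.07355 hr
Savings = 0.14709 − 0.07355 = 0.07355 hr

Final: 0.07355 hr


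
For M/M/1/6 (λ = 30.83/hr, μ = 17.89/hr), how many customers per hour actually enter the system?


ρ = 1.7233; P_K = (1−ρ)ρ^6/(1−ρ^7) = 0.429230
λ_eff = λ(1 − P_K) = 30.83·(1 − 0.429230) = 30.83·0.570770 = 17.5968 /hr

Final: 17.5968 /hr


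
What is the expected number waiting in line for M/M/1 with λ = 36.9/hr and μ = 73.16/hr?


ρ = 36.9/73.16 = 0.5044
Lq = ρ²/(1−ρ) = 0.2544/0.4956 = 0.5133

Final: 0.5133


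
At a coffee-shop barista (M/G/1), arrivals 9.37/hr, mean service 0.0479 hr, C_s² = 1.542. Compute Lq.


ρ = λ·E[S] = 9.37·0.0479 = 0.4488
Lq = ρ²(1+C_s²)/(2(1−ρ)) = 0.2014·(1+1.542)/(2·0.5512)
= 0.2014·2.5420/1.1024 = 0.46452

Final: 0.46452


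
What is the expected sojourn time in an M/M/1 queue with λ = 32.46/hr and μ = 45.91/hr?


W = 1/(μ−λ) = 1/(45.91 − 32.46) = 1/13.45 = 0.07435 hr

Final: 0.07435 hr


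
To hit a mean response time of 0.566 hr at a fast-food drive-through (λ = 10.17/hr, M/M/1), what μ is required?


W = 1/(μ−λ) ⇒ μ − λ = 1/W = 1/0.566 = 1.7668
μ = λ + 1/W = 10.17 + 1.7668 = 11.9368 per hr

Final: 11.9368 /hr


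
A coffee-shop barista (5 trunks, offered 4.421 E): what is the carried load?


B(5,4.421) = 0.236196 (Erlang-B)
Carried load = a(1 − B) = 4.421·(1 − 0.236196) = 4.421·0.763804 = 3.3768 E

Final: 3.3768 Erlangs


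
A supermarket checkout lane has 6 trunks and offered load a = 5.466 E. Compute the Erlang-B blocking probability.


B(c,a) = (a^c/c!) / Σ_{k=0}^{c} a^k/k!
a^6/6! = 37.041219
Σ terms (k=0..6): 1.00000 + 5.46600 + 14.93858 + 27.21809 + 37.19352 + 40.65995 + 37.04122 = 163.517359
B = 37.041219/163.517359 = 0.226528

Final: 0.226528


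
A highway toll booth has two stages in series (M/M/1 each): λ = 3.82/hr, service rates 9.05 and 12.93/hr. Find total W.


Each node sees arrival rate λ = 3.82/hr (tandem ⇒ throughput preserved).
W₁ = 1/(μ₁−λ) = 1/(9.05−3.82) = 0.19120 hr
W₂ = 1/(μ₂−λ) = 1/(12.93−3.82) = 0.10977 hr
W_total = W₁ + W₂ = 0.19120 + 0.10977 = 0.30097 hr

Final: 0.30097 hr


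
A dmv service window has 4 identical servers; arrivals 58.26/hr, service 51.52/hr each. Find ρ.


ρ = λ/(cμ) = 58.26/(4·51.52) = 58.26/206.08 = 0.2827

Final: 0.2827


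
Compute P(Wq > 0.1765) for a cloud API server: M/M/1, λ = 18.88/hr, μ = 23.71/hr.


ρ = 18.88/23.71 = 0.7963
P(Wq > t) = ρ·e^{−(μ−λ)t} = 0.7963·e^{−0.8525}
= 0.7963·0.426350 = 0.339497

Final: 0.339497


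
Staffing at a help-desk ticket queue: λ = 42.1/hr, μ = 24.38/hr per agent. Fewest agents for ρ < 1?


Stability requires cμ > λ ⇔ c > λ/μ.
λ/μ = 42.1/24.38 = 1.7268
Minimum integer c = ⌊1.7268⌋ + 1 = 2
Check: 2·24.38 = 48.76 > 42.1, while 1·24.38 = 24.38 ≤ 42.1

Final: 2 servers


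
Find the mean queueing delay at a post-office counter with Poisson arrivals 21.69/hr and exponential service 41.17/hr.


ρ = 21.69/41.17 = 0.5268
Wq = ρ/(μ−λ) = 0.5268/(41.17 − 21.69) = 0.5268/19.48 = 0.02705 hr

Final: 0.02705 hr


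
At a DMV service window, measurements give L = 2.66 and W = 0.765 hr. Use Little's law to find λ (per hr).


λ = L/W = 2.66/0.765 = 3.4771 /hr

Final: 3.4771 /hr


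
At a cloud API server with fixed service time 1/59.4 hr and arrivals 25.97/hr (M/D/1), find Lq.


ρ = 25.97/59.4 = 0.4372
M/D/1: Lq = ρ²/(2(1−ρ)) = 0.1911/(2·0.5628) = 0.16982

Final: 0.16982


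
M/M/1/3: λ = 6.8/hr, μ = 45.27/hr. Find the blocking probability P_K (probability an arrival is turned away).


ρ = λ/μ = 6.8/45.27 = 0.1502
P_K = (1−ρ)ρ^K/(1−ρ^(K+1)) = (0.8498·0.003389)/(1 − 0.0005091)
= 0.002880/0.999491 = 0.002882

Final: 0.002882


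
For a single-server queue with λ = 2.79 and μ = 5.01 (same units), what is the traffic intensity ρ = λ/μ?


ρ = λ/μ = 2.79/5.01 = 0.5569

Final: 0.5569


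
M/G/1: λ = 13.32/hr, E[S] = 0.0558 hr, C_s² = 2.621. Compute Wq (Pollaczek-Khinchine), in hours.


ρ = λ·E[S] = 13.32·0.0558 = 0.7433
E[S²] = E[S]²(1+C_s²) = 0.0558²·(1+2.621) = 0.011274
Wq = λ·E[S²]/(2(1−ρ)) = 13.32·0.011274/(2·0.2567) = 0.29246 hr

Final: 0.29246 hr


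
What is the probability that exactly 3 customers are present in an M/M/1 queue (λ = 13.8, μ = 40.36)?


ρ = 13.8/40.36 = 0.3419
P_n = (1−ρ)·ρ^n = (1 − 0.3419)·0.3419^3 = 0.6581·0.039975 = 0.026306

Final: 0.026306


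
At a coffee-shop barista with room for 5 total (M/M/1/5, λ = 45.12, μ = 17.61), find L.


ρ = 45.12/17.61 = 2.5622
L = ρ[1 − (K+1)ρ^K + Kρ^(K+1)] / [(1−ρ)(1−ρ^(K+1))]
Numerator: 2.5622·(1 − 6·110.420237 + 5·282.916587) = 1929.479581
Denominator: (-1.5622)·(-281.916587) = 440.404617
L = 1929.479581/440.404617 = 4.3812

Final: 4.3812


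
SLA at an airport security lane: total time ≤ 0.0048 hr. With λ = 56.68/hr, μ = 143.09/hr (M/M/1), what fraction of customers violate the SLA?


W ~ Exponential(μ−λ) for M/M/1.
μ − λ = 143.09 − 56.68 = 86.4100
P(W > t) = e^{−(μ−λ)t} = e^{−0.4148} = 0.660493

Final: 0.660493


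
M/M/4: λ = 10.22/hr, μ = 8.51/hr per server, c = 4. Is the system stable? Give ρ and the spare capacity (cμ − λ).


Total capacity cμ = 4·8.51 = 34.04/hr
ρ = λ/(cμ) = 10.22/34.04 = 0.3002
Stable ⇔ ρ < 1: YES
Spare capacity = cμ − λ = 34.04 − 10.22 = 23.82/hr

Final: ρ = 0.3002; stable; margin = 23.82/hr


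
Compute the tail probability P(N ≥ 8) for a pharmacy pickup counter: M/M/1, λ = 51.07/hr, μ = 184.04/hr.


ρ = 51.07/184.04 = 0.2775
P(N ≥ n) = ρ^n = 0.2775^8 = 0.00003516

Final: 0.00003516


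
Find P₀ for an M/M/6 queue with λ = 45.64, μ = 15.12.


a = λ/μ = 45.64/15.12 = 3.0185; ρ = a/c = 0.5031
Σ_{k=0}^{5} a^k/k! (terms k=0..5) = 1.00000 + 3.01852 + 4.55573 + 4.58385 + 3.45911 + 2.08828 = 18.70548
Tail: a^6/(6!(1−ρ)) = 756.42011/(720·0.4969) = 2.11422
P₀ = 1/(18.70548 + 2.11422) = 1/20.81970 = 0.048031

Final: 0.048031


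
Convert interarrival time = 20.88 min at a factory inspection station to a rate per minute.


λ = 1/(interarrival time) in consistent units.
1 minute = 1 min, so λ = 1/20.88 = 0.04789 per minute

Final: 0.04789 /min


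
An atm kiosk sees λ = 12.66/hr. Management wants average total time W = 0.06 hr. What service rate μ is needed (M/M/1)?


W = 1/(μ−λ) ⇒ μ − λ = 1/W = 1/0.06 = 16.6667
μ = λ + 1/W = 12.66 + 16.6667 = 29.3267 per hr

Final: 29.3267 /hr


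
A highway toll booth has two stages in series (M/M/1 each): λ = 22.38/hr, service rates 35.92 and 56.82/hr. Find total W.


Each node sees arrival rate λ = 22.38/hr (tandem ⇒ throughput preserved).
W₁ = 1/(μ₁−λ) = 1/(35.92−22.38) = 0.07386 hr
W₂ = 1/(μ₂−λ) = 1/(56.82−22.38) = 0.02904 hr
W_total = W₁ + W₂ = 0.07386 + 0.02904 = 0.10289 hr

Final: 0.10289 hr


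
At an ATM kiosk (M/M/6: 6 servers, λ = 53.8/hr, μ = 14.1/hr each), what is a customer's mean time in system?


a = 3.8156; ρ = 0.6359; P₀ = 0.020535
Lq = P₀·a^c·ρ/(c!(1−ρ)²) = 0.42227
Wq = Lq/λ = 0.42227/53.8 = 0.007849 hr
W = Wq + 1/μ = 0.007849 + 0.07092 = 0.07877 hr

Final: 0.07877 hr


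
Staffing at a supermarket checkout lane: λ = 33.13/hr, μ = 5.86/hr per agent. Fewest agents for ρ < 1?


Stability requires cμ > λ ⇔ c > λ/μ.
λ/μ = 33.13/5.86 = 5.6536
Minimum integer c = ⌊5.6536⌋ + 1 = 6
Check: 6·5.86 = 35.16 > 33.13, while 5·5.86 = 29.30 ≤ 33.13

Final: 6 servers


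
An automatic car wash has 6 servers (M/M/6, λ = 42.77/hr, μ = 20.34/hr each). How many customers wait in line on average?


a = λ/μ = 2.1028; ρ = a/6 = 0.3505
P₀ = 0.121875
Lq = P₀·a^c·ρ / (c!·(1−ρ)²) = 0.121875·86.44300·0.3505/(720·0.42190)
= 0.01215

Final: 0.01215


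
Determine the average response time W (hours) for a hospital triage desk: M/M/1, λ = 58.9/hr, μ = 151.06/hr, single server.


W = 1/(μ−λ) = 1/(151.06 − 58.9) = 1/92.16 = 0.01085 hr

Final: 0.01085 hr


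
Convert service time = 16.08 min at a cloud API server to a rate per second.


μ = 1/(service time) in consistent units.
1 second = 0.0166667 min, so μ = 0.0166667/16.08 = 0.001036 per second

Final: 0.001036 /sec


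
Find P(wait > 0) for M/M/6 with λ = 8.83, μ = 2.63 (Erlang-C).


a = λ/μ = 3.3574; ρ = a/6 = 0.5596
P₀ = 0.033707 (from M/M/c formula)
C(c,a) = [a^c/(c!(1−ρ))]·P₀ = [1432.28595/(720·0.4404)]·0.033707
= 4.51668·0.033707 = 0.152245

Final: 0.152245


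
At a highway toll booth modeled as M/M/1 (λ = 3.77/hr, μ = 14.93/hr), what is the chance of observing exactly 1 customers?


ρ = 3.77/14.93 = 0.2525
P_n = (1−ρ)·ρ^n = (1 − 0.2525)·0.2525^1 = 0.7475·0.252512 = 0.188750

Final: 0.188750


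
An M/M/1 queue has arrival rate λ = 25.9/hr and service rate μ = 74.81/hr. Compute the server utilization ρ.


ρ = λ/μ = 25.9/74.81 = 0.3462

Final: 0.3462


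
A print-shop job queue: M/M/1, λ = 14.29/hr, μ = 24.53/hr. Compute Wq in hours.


ρ = 14.29/24.53 = 0.5826
Wq = ρ/(μ−λ) = 0.5826/(24.53 − 14.29) = 0.5826/10.24 = 0.05689 hr

Final: 0.05689 hr


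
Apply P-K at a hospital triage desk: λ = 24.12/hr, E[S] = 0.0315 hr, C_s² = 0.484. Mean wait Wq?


ρ = λ·E[S] = 24.12·0.0315 = 0.7598
E[S²] = E[S]²(1+C_s²) = 0.0315²·(1+0.484) = 0.001472
Wq = λ·E[S²]/(2(1−ρ)) = 24.12·0.001472/(2·0.2402) = 0.07393 hr

Final: 0.07393 hr


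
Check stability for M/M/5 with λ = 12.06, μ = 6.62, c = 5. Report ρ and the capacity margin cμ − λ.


Total capacity cμ = 5·6.62 = 33.10/hr
ρ = λ/(cμ) = 12.06/33.10 = 0.3644
Stable ⇔ ρ < 1: YES
Spare capacity = cμ − λ = 33.10 − 12.06 = 21.04/hr

Final: ρ = 0.3644; stable; margin = 21.04/hr


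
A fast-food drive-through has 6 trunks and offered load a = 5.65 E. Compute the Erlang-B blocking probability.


B(c,a) = (a^c/c!) / Σ_{k=0}^{c} a^k/k!
a^6/6! = 45.181245
Σ terms (k=0..6): 1.00000 + 5.65000 + 15.96125 + 30.06035 + 42.46025 + 47.98008 + 45.18124 = 188.293182
B = 45.181245/188.293182 = 0.239952

Final: 0.239952


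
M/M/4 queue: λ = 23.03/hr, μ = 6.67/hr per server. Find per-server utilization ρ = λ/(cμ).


ρ = λ/(cμ) = 23.03/(4·6.67) = 23.03/26.68 = 0.8632

Final: 0.8632


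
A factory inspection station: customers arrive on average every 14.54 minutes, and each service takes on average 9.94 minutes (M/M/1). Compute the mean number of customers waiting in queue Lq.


λ = 60/14.54 = 4.1265 /hr
μ = 60/9.94 = 6.0362 /hr
ρ = λ/μ = 4.1265/6.0362 = 0.6836
Lq = ρ²/(1−ρ) = 0.4674/0.3164 = 1.4772

Final: 1.4772


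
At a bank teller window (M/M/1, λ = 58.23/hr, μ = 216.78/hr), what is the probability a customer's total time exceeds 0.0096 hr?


W ~ Exponential(μ−λ) for M/M/1.
μ − λ = 216.78 − 58.23 = 158.5500
P(W > t) = e^{−(μ−λ)t} = e^{−1.5221} = 0.218257

Final: 0.218257


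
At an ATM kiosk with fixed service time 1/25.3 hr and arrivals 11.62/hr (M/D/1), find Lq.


ρ = 11.62/25.3 = 0.4593
M/D/1: Lq = ρ²/(2(1−ρ)) = 0.2109/(2·0.5407) = 0.19506

Final: 0.19506


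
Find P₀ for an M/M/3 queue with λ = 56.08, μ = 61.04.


a = λ/μ = 56.08/61.04 = 0.9187; ρ = a/c = 0.3062
Σ_{k=0}^{2} a^k/k! (terms k=0..2) = 1.00000 + 0.91874 + 0.42204 = 2.34079
Tail: a^3/(3!(1−ρ)) = 0.77550/(6·0.6938) = 0.18630
P₀ = 1/(2.34079 + 0.18630) = 1/2.52709 = 0.395712

Final: 0.395712


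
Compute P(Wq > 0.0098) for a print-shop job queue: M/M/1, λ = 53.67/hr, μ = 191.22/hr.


ρ = 53.67/191.22 = 0.2807
P(Wq > t) = ρ·e^{−(μ−λ)t} = 0.2807·e^{−1.3480}
= 0.2807·0.259762 = 0.072908

Final: 0.072908


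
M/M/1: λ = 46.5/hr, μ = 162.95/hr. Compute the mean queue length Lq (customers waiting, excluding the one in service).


ρ = 46.5/162.95 = 0.2854
Lq = ρ²/(1−ρ) = 0.08143/0.7146 = 0.1139

Final: 0.1139


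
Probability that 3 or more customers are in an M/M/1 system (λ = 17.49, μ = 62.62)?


ρ = 17.49/62.62 = 0.2793
P(N ≥ n) = ρ^n = 0.2793^3 = 0.021789

Final: 0.021789


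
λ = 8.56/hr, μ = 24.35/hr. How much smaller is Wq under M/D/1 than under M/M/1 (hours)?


ρ = 8.56/24.35 = 0.3515
Wq(M/M/1) = ρ/(μ−λ) = 0.3515/15.79 = 0.02226 hr
Wq(M/D/1) = ρ/(2(μ−λ)) = 0.01113 hr
Savings = 0.02226 − 0.01113 = 0.01113 hr

Final: 0.01113 hr


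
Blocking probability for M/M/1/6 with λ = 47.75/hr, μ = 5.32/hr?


ρ = λ/μ = 47.75/5.32 = 8.9756
P_K = (1−ρ)ρ^K/(1−ρ^(K+1)) = (-7.9756·522841.993352)/(1 − 4692801.726045)
= -4169959.732693/-4692800.726045 = 0.888587

Final: 0.888587


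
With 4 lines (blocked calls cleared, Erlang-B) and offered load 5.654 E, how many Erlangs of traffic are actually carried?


B(4,5.654) = 0.446606 (Erlang-B)
Carried load = a(1 − B) = 5.654·(1 − 0.446606) = 5.654·0.553394 = 3.1289 E

Final: 3.1289 Erlangs


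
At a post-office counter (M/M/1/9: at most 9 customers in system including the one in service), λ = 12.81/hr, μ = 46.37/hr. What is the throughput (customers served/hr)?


ρ = 0.2763; P_K = (1−ρ)ρ^9/(1−ρ^10) = 0.000006783
λ_eff = λ(1 − P_K) = 12.81·(1 − 0.000006783) = 12.81·0.999993 = 12.8099 /hr

Final: 12.8099 /hr


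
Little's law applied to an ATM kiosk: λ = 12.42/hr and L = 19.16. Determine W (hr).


W = L/λ = 19.16/12.42 = 1.5427 hr

Final: 1.5427 hr


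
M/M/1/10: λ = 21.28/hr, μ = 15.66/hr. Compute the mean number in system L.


ρ = 21.28/15.66 = 1.3589
L = ρ[1 − (K+1)ρ^K + Kρ^(K+1)] / [(1−ρ)(1−ρ^(K+1))]
Numerator: 1.3589·(1 − 11·21.468350 + 10·29.172828) = 76.880359
Denominator: (-0.3589)·(-28.172828) = 10.110555
L = 76.880359/10.110555 = 7.6040

Final: 7.6040


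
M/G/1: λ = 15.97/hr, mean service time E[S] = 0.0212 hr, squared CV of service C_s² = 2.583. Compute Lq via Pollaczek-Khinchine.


ρ = λ·E[S] = 15.97·0.0212 = 0.3386
Lq = ρ²(1+C_s²)/(2(1−ρ)) = 0.1146·(1+2.583)/(2·0.6614)
= 0.1146·3.5830/1.3229 = 0.31046

Final: 0.31046


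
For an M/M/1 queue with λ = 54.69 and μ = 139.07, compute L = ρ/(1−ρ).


ρ = λ/μ = 54.69/139.07 = 0.3933
L = ρ/(1−ρ) = 0.3933/(1 − 0.3933) = 0.3933/0.6067 = 0.6481

Final: 0.6481


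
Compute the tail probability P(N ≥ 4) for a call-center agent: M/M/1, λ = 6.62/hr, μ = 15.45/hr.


ρ = 6.62/15.45 = 0.4285
P(N ≥ n) = ρ^n = 0.4285^4 = 0.033707

Final: 0.033707


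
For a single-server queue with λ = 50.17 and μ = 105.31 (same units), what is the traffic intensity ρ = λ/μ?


ρ = λ/μ = 50.17/105.31 = 0.4764

Final: 0.4764


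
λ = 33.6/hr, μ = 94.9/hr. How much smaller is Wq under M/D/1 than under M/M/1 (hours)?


ρ = 33.6/94.9 = 0.3541
Wq(M/M/1) = ρ/(μ−λ) = 0.3541/61.30 = 0.005776 hr
Wq(M/D/1) = ρ/(2(μ−λ)) = 0.002888 hr
Savings = 0.005776 − 0.002888 = 0.002888 hr

Final: 0.002888 hr


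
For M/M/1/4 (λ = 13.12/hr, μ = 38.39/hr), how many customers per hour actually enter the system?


ρ = 0.3418; P_K = (1−ρ)ρ^4/(1−ρ^5) = 0.009022
λ_eff = λ(1 − P_K) = 13.12·(1 − 0.009022) = 13.12·0.990978 = 13.0016 /hr

Final: 13.0016 /hr


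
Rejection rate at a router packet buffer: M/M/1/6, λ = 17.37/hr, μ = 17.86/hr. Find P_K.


ρ = λ/μ = 17.37/17.86 = 0.9726
P_K = (1−ρ)ρ^K/(1−ρ^(K+1)) = (0.02744·0.846272)/(1 − 0.823054)
= 0.023218/0.176946 = 0.131215

Final: 0.131215


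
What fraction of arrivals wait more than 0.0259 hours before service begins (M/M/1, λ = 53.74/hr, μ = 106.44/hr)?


ρ = 53.74/106.44 = 0.5049
P(Wq > t) = ρ·e^{−(μ−λ)t} = 0.5049·e^{−1.3649}
= 0.5049·0.255399 = 0.128947

Final: 0.128947


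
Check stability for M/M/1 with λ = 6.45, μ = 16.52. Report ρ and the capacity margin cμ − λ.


Total capacity cμ = 1·16.52 = 16.52/hr
ρ = λ/(cμ) = 6.45/16.52 = 0.3904
Stable ⇔ ρ < 1: YES
Spare capacity = cμ − λ = 16.52 − 6.45 = 10.07/hr

Final: ρ = 0.3904; stable; margin = 10.07/hr
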